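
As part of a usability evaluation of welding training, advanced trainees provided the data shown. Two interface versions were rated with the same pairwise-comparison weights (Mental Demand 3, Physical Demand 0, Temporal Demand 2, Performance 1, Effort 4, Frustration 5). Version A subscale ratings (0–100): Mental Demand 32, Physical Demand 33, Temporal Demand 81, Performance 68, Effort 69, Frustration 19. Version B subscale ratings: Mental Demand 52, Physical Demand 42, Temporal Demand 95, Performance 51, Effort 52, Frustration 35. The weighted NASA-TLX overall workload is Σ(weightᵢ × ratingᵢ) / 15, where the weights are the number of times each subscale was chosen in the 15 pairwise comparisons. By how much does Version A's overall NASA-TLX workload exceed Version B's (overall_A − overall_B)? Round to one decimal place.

Version A weighted sum = 3·32 + 0·33 + 2·81 + 1·68 + 4·69 + 5·19 = 96 + 0 + 162 + 68 + 276 + 95 = 697; overall_A = 697/15 = 46.4667.
Version B weighted sum = 3·52 + 0·42 + 2·95 + 1·51 + 4·52 + 5·35 = 156 + 0 + 190 + 51 + 208 + 175 = 780; overall_B = 780/15 = 52.0000.
Difference = 46.4667 − 52.0000 = -5.5333 ≈ -5.5.

-5.5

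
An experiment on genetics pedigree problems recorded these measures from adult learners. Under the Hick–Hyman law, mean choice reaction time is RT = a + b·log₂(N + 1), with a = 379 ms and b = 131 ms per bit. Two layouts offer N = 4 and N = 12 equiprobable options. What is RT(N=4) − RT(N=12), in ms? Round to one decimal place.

RT(4) = 379 + 131·log₂(5) = 379 + 131·2.3219 = 683.1689 ms.
RT(12) = 379 + 131·log₂(13) = 379 + 131·3.7004 = 863.7524 ms.
Difference = 683.1689 − 863.7524 = -180.5835 ≈ -180.6 ms.

-180.6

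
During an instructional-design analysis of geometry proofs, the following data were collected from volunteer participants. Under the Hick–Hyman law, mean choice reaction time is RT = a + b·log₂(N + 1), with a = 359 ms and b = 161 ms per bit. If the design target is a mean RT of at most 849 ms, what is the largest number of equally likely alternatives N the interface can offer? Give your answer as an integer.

7

Set 359 + 161·log₂(N + 1) ≤ 849.
log₂(N + 1) ≤ (849 − 359) / 161 = 3.0435.
N + 1 ≤ 2^3.0435 = 8.2449.
N ≤ 7.2449, so the largest integer N is 7.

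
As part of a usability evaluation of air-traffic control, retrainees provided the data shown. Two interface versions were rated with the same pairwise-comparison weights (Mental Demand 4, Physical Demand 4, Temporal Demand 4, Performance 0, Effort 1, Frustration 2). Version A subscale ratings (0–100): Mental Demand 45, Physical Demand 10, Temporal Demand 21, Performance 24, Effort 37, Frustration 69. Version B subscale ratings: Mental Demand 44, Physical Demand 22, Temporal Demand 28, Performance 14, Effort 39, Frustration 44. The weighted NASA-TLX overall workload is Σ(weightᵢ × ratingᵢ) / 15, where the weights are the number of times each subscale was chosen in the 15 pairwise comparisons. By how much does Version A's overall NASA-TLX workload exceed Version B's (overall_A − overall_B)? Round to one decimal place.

Version A weighted sum = 4·45 + 4·10 + 4·21 + 0·24 + 1·37 + 2·69 = 180 + 40 + 84 + 0 + 37 + 138 = 479; overall_A = 479/15 = 31.9333.
Version B weighted sum = 4·44 + 4·22 + 4·28 + 0·14 + 1·39 + 2·44 = 176 + 88 + 112 + 0 + 39 + 88 = 503; overall_B = 503/15 = 33.5333.
Difference = 31.9333 − 33.5333 = -1.6000 ≈ -1.6.

-1.6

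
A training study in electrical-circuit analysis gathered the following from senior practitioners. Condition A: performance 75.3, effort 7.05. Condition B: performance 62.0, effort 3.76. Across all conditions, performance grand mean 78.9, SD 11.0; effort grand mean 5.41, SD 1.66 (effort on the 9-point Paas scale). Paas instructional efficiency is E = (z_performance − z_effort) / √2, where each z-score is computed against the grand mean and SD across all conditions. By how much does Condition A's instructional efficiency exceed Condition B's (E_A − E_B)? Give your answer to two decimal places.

Condition A: z_P = (75.3 − 78.9)/11.0 = -0.3273; z_E = (7.05 − 5.41)/1.66 = 0.9880; E_A = (-0.3273 − 0.9880)/√2 = -0.9301.
Condition B: z_P = (62.0 − 78.9)/11.0 = -1.5364; z_E = (3.76 − 5.41)/1.66 = -0.9940; E_B = (-1.5364 − (-0.9940))/√2 = -0.3835.
E_A − E_B = -0.9301 − (-0.3835) = -0.5466 ≈ -0.55.

-0.55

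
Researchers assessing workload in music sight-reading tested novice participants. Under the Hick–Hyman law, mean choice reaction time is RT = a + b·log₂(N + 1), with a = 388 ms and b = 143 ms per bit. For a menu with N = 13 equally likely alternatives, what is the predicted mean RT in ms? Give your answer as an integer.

932

log₂(13 + 1) = log₂(14) = 3.8074.
RT = 388 + 143 × 3.8074 = 388 + 544.4582 = 932.4582 ms.
≈ 932 ms.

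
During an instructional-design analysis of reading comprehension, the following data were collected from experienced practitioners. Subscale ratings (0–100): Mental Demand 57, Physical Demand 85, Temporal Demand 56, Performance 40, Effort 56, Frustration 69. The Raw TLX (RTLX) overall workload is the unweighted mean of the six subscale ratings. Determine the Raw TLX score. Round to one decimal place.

Sum of ratings = 57 + 85 + 56 + 40 + 56 + 69 = 363.
RTLX = 363 / 6 = 60.5000 ≈ 60.5.

60.5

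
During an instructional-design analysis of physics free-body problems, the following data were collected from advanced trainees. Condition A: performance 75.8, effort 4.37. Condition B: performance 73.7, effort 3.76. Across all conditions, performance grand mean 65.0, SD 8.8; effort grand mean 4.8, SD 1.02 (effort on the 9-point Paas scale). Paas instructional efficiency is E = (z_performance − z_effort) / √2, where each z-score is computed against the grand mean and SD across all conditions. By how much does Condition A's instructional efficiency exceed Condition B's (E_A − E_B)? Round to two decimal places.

-0.25

Condition A: z_P = (75.8 − 65.0)/8.8 = 1.2273; z_E = (4.37 − 4.8)/1.02 = -0.4216; E_A = (1.2273 − (-0.4216))/√2 = 1.1659.
Condition B: z_P = (73.7 − 65.0)/8.8 = 0.9886; z_E = (3.76 − 4.8)/1.02 = -1.0196; E_B = (0.9886 − (-1.0196))/√2 = 1.4200.
E_A − E_B = 1.1659 − 1.4200 = -0.2541 ≈ -0.25.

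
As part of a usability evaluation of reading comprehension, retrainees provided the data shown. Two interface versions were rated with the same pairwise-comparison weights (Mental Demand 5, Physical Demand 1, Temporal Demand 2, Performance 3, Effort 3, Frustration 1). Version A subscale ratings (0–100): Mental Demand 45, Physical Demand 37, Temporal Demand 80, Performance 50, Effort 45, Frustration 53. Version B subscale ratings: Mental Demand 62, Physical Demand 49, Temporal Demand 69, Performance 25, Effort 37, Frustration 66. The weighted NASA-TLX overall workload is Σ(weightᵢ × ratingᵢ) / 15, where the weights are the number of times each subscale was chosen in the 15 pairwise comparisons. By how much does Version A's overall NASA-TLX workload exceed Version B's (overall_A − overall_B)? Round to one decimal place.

Version A weighted sum = 5·45 + 1·37 + 2·80 + 3·50 + 3·45 + 1·53 = 225 + 37 + 160 + 150 + 135 + 53 = 760; overall_A = 760/15 = 50.6667.
Version B weighted sum = 5·62 + 1·49 + 2·69 + 3·25 + 3·37 + 1·66 = 310 + 49 + 138 + 75 + 111 + 66 = 749; overall_B = 749/15 = 49.9333.
Difference = 50.6667 − 49.9333 = 0.7334 ≈ 0.7.

0.7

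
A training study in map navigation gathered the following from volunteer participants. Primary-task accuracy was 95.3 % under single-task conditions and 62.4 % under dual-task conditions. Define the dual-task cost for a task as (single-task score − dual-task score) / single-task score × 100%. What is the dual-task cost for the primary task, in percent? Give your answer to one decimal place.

Cost = (95.3 − 62.4) / 95.3 × 100%
     = 32.9000 / 95.3 × 100% = 34.5226%.
≈ 34.5%.

34.5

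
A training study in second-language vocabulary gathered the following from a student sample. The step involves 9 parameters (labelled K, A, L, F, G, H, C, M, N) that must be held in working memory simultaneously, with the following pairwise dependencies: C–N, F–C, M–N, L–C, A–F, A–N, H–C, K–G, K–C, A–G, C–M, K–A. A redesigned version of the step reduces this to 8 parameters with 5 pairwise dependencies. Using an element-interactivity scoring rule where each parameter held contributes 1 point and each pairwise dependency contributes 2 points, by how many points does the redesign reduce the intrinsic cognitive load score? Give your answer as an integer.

Original: 9 × 1 + 12 × 2 = 9 + 24 = 33.
Redesigned: 8 × 1 + 5 × 2 = 8 + 10 = 18.
Reduction = 33 − 18 = 15.

15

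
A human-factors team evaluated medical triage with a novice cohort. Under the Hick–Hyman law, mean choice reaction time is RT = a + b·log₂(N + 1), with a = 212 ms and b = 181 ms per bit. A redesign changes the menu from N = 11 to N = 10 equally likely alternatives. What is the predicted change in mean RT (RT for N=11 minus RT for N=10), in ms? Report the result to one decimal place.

22.7

RT(11) = 212 + 181·log₂(12) = 212 + 181·3.5850 = 860.8850 ms.
RT(10) = 212 + 181·log₂(11) = 212 + 181·3.4594 = 838.1514 ms.
Difference = 860.8850 − 838.1514 = 22.7336 ≈ 22.7 ms.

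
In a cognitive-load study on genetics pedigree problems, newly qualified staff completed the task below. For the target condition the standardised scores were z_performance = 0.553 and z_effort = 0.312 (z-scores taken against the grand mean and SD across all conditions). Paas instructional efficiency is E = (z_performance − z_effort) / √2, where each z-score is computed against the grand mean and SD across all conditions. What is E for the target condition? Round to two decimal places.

0.17

z_P − z_E = 0.553 − 0.312 = 0.2410.
E = 0.2410 / √2 = 0.2410 / 1.41421 = 0.1704 ≈ 0.17.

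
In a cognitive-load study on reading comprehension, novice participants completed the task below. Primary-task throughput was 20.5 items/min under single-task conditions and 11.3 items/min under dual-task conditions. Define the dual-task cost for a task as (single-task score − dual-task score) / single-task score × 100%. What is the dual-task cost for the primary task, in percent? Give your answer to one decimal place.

44.9

Cost = (20.5 − 11.3) / 20.5 × 100%
     = 9.2000 / 20.5 × 100% = 44.8780%.
≈ 44.9%.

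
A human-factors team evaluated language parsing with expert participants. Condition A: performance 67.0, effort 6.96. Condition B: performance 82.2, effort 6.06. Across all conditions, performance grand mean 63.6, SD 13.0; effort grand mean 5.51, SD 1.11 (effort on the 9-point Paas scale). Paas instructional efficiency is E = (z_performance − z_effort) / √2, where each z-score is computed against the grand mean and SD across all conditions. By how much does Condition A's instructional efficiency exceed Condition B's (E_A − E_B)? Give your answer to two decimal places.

Condition A: z_P = (67.0 − 63.6)/13.0 = 0.2615; z_E = (6.96 − 5.51)/1.11 = 1.3063; E_A = (0.2615 − 1.3063)/√2 = -0.7388.
Condition B: z_P = (82.2 − 63.6)/13.0 = 1.4308; z_E = (6.06 − 5.51)/1.11 = 0.4955; E_B = (1.4308 − 0.4955)/√2 = 0.6614.
E_A − E_B = -0.7388 − 0.6614 = -1.4002 ≈ -1.40.

-1.40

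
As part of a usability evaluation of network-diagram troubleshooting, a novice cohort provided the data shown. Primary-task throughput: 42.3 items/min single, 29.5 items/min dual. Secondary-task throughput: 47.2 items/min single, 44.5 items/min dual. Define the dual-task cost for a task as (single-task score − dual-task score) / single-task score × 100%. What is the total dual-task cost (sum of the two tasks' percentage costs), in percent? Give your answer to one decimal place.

36.0

Primary cost = (42.3 − 29.5) / 42.3 × 100% = 30.2600%.
Secondary cost = (47.2 − 44.5) / 47.2 × 100% = 5.7203%.
Total = 30.2600% + 5.7203% = 35.9803% ≈ 36.0%.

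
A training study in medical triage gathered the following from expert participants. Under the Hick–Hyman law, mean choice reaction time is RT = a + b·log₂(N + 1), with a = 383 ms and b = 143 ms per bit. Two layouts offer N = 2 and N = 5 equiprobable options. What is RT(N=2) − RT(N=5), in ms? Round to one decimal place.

-143.0

RT(2) = 383 + 143·log₂(3) = 383 + 143·1.5850 = 609.6550 ms.
RT(5) = 383 + 143·log₂(6) = 383 + 143·2.5850 = 752.6550 ms.
Difference = 609.6550 − 752.6550 = -143.0000 ≈ -143.0 ms.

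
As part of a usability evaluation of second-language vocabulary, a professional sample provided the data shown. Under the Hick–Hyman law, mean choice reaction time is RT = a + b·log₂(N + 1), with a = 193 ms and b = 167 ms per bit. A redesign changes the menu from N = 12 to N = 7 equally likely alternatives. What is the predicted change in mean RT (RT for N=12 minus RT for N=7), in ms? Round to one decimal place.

117.0

RT(12) = 193 + 167·log₂(13) = 193 + 167·3.7004 = 810.9668 ms.
RT(7) = 193 + 167·log₂(8) = 193 + 167·3.0000 = 694.0000 ms.
Difference = 810.9668 − 694.0000 = 116.9668 ≈ 117.0 ms.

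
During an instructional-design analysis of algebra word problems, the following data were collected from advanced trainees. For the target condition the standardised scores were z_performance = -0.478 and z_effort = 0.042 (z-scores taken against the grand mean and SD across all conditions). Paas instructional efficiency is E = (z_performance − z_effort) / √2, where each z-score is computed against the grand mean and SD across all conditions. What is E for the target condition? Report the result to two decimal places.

z_P − z_E = -0.478 − 0.042 = -0.5200.
E = -0.5200 / √2 = -0.5200 / 1.41421 = -0.3677 ≈ -0.37.

-0.37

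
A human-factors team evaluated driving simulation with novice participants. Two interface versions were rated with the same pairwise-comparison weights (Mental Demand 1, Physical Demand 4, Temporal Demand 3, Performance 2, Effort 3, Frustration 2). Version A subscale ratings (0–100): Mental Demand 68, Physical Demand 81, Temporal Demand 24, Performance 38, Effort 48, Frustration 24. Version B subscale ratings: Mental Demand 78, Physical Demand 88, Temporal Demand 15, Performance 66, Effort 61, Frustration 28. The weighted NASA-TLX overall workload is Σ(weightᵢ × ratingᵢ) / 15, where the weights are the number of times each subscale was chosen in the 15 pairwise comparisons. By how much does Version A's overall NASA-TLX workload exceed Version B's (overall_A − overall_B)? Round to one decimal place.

Version A weighted sum = 1·68 + 4·81 + 3·24 + 2·38 + 3·48 + 2·24 = 68 + 324 + 72 + 76 + 144 + 48 = 732; overall_A = 732/15 = 48.8000.
Version B weighted sum = 1·78 + 4·88 + 3·15 + 2·66 + 3·61 + 2·28 = 78 + 352 + 45 + 132 + 183 + 56 = 846; overall_B = 846/15 = 56.4000.
Difference = 48.8000 − 56.4000 = -7.6000 ≈ -7.6.

-7.6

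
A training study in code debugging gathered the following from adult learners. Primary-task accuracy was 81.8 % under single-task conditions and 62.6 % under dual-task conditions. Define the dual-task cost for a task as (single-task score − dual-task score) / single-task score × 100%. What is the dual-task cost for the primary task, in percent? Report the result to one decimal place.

23.5

Cost = (81.8 − 62.6) / 81.8 × 100%
     = 19.2000 / 81.8 × 100% = 23.4719%.
≈ 23.5%.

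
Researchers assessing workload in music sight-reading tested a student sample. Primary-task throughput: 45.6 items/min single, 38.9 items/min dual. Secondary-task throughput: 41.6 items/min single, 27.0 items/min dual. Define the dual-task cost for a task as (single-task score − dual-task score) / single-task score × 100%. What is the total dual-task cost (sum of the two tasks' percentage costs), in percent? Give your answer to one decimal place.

Primary cost = (45.6 − 38.9) / 45.6 × 100% = 14.6930%.
Secondary cost = (41.6 − 27.0) / 41.6 × 100% = 35.0962%.
Total = 14.6930% + 35.0962% = 49.7892% ≈ 49.8%.

49.8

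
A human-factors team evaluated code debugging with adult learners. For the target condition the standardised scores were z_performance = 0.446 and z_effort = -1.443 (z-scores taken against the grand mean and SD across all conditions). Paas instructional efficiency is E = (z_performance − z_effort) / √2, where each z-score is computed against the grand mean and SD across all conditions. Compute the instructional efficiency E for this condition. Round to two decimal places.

z_P − z_E = 0.446 − (-1.443) = 1.8890.
E = 1.8890 / √2 = 1.8890 / 1.41421 = 1.3357 ≈ 1.34.

1.34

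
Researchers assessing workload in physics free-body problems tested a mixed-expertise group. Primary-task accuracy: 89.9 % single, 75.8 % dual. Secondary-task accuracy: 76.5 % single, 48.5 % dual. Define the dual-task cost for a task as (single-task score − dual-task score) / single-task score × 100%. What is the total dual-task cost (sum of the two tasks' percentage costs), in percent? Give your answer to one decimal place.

Primary cost = (89.9 − 75.8) / 89.9 × 100% = 15.6841%.
Secondary cost = (76.5 − 48.5) / 76.5 × 100% = 36.6013%.
Total = 15.6841% + 36.6013% = 52.2854% ≈ 52.3%.

52.3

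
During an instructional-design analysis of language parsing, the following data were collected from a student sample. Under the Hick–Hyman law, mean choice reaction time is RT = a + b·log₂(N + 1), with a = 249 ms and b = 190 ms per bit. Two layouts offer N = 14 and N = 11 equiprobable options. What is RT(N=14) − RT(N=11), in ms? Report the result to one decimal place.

RT(14) = 249 + 190·log₂(15) = 249 + 190·3.9069 = 991.3110 ms.
RT(11) = 249 + 190·log₂(12) = 249 + 190·3.5850 = 930.1500 ms.
Difference = 991.3110 − 930.1500 = 61.1610 ≈ 61.2 ms.

61.2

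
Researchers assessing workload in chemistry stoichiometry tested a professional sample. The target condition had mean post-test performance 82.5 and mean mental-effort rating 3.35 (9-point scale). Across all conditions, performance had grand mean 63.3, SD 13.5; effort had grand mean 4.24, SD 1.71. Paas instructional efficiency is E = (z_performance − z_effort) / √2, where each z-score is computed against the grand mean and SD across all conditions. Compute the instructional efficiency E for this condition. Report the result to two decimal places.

z_performance = (82.5 − 63.3) / 13.5 = 19.2000 / 13.5 = 1.4222.
z_effort = (3.35 − 4.24) / 1.71 = -0.8900 / 1.71 = -0.5205.
z_P − z_E = 1.4222 − (-0.5205) = 1.9427.
E = 1.9427 / √2 = 1.9427 / 1.41421 = 1.3737 ≈ 1.37.

1.37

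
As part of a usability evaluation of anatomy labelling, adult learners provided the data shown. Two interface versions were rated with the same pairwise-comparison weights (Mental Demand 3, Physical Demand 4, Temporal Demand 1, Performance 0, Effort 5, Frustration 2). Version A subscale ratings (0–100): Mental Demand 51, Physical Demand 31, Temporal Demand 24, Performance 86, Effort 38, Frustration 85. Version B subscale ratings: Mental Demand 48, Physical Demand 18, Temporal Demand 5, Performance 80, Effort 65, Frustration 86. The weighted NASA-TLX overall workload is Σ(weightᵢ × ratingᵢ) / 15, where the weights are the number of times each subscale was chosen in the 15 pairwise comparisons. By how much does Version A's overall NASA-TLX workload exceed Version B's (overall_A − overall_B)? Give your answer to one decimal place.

-3.8

Version A weighted sum = 3·51 + 4·31 + 1·24 + 0·86 + 5·38 + 2·85 = 153 + 124 + 24 + 0 + 190 + 170 = 661; overall_A = 661/15 = 44.0667.
Version B weighted sum = 3·48 + 4·18 + 1·5 + 0·80 + 5·65 + 2·86 = 144 + 72 + 5 + 0 + 325 + 172 = 718; overall_B = 718/15 = 47.8667.
Difference = 44.0667 − 47.8667 = -3.8000 ≈ -3.8.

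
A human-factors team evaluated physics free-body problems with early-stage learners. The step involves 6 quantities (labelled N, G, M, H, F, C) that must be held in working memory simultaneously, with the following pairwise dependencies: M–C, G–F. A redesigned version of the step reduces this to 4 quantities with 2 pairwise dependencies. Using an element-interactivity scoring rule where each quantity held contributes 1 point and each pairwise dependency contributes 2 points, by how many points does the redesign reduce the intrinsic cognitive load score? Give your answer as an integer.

Original: 6 × 1 + 2 × 2 = 6 + 4 = 10.
Redesigned: 4 × 1 + 2 × 2 = 4 + 4 = 8.
Reduction = 10 − 8 = 2.

2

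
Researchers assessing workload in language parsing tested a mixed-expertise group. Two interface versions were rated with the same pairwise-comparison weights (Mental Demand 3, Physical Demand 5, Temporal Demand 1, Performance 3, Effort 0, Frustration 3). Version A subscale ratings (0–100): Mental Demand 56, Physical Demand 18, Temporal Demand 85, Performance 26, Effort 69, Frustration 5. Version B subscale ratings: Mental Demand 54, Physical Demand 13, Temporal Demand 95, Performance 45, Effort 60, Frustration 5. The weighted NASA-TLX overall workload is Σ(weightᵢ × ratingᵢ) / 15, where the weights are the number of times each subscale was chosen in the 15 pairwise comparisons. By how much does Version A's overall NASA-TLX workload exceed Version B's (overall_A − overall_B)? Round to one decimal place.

Version A weighted sum = 3·56 + 5·18 + 1·85 + 3·26 + 0·69 + 3·5 = 168 + 90 + 85 + 78 + 0 + 15 = 436; overall_A = 436/15 = 29.0667.
Version B weighted sum = 3·54 + 5·13 + 1·95 + 3·45 + 0·60 + 3·5 = 162 + 65 + 95 + 135 + 0 + 15 = 472; overall_B = 472/15 = 31.4667.
Difference = 29.0667 − 31.4667 = -2.4000 ≈ -2.4.

-2.4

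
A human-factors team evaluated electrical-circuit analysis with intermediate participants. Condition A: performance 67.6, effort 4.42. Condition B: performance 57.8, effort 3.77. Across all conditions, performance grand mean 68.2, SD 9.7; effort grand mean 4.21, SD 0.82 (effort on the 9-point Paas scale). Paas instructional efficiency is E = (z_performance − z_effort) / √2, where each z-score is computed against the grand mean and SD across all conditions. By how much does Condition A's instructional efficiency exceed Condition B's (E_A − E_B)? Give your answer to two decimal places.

0.15

Condition A: z_P = (67.6 − 68.2)/9.7 = -0.0619; z_E = (4.42 − 4.21)/0.82 = 0.2561; E_A = (-0.0619 − 0.2561)/√2 = -0.2249.
Condition B: z_P = (57.8 − 68.2)/9.7 = -1.0722; z_E = (3.77 − 4.21)/0.82 = -0.5366; E_B = (-1.0722 − (-0.5366))/√2 = -0.3787.
E_A − E_B = -0.2249 − (-0.3787) = 0.1538 ≈ 0.15.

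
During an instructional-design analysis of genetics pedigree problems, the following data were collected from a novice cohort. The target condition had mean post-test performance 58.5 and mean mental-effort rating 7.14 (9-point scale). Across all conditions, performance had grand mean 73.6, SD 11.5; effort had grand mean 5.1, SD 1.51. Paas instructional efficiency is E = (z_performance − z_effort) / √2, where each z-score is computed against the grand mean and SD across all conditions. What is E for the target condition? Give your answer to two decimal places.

-1.88

z_performance = (58.5 − 73.6) / 11.5 = -15.1000 / 11.5 = -1.3130.
z_effort = (7.14 − 5.1) / 1.51 = 2.0400 / 1.51 = 1.3510.
z_P − z_E = -1.3130 − 1.3510 = -2.6640.
E = -2.6640 / √2 = -2.6640 / 1.41421 = -1.8837 ≈ -1.88.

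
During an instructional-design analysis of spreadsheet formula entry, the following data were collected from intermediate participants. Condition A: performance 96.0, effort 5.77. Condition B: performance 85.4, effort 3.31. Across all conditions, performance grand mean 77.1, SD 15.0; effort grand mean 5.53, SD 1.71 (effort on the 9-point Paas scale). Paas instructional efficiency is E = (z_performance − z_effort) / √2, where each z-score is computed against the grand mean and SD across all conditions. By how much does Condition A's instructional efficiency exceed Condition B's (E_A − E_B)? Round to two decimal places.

-0.52

Condition A: z_P = (96.0 − 77.1)/15.0 = 1.2600; z_E = (5.77 − 5.53)/1.71 = 0.1404; E_A = (1.2600 − 0.1404)/√2 = 0.7917.
Condition B: z_P = (85.4 − 77.1)/15.0 = 0.5533; z_E = (3.31 − 5.53)/1.71 = -1.2982; E_B = (0.5533 − (-1.2982))/√2 = 1.3092.
E_A − E_B = 0.7917 − 1.3092 = -0.5175 ≈ -0.52.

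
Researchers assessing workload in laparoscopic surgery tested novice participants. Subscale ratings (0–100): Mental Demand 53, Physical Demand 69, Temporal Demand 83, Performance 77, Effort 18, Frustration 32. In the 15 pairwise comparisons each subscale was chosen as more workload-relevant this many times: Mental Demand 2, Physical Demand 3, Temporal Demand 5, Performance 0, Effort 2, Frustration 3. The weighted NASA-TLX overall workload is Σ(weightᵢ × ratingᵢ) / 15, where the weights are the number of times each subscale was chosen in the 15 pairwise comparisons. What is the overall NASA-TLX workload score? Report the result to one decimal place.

The tallies are the weights (they sum to 15).
Weighted sum = 2·53 + 3·69 + 5·83 + 0·77 + 2·18 + 3·32
            = 106 + 207 + 415 + 0 + 36 + 96 = 860.
Overall workload = 860 / 15 = 57.3333 ≈ 57.3.

57.3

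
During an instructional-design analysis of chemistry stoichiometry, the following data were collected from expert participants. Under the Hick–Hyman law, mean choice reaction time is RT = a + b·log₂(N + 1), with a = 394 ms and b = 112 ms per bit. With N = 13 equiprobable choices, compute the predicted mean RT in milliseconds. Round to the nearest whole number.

820

log₂(13 + 1) = log₂(14) = 3.8074.
RT = 394 + 112 × 3.8074 = 394 + 426.4288 = 820.4288 ms.
≈ 820 ms.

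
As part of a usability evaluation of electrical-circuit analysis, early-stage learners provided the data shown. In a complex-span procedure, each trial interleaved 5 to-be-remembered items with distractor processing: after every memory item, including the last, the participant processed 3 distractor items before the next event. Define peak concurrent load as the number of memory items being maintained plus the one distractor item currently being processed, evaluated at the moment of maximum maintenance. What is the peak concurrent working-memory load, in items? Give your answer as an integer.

6

Maintenance is greatest during the distractor(s) after memory item 5: all 5 memory items are being held.
One distractor item is concurrently being processed.
Peak concurrent load = 5 + 1 = 6 items.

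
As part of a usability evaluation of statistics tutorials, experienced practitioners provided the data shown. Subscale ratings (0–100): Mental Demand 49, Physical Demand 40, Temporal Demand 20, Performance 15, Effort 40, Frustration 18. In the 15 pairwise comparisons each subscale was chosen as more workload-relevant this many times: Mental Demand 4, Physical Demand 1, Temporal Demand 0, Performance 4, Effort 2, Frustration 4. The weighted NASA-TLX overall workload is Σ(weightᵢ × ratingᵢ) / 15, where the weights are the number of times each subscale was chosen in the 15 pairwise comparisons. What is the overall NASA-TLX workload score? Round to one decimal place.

The tallies are the weights (they sum to 15).
Weighted sum = 4·49 + 1·40 + 0·20 + 4·15 + 2·40 + 4·18
            = 196 + 40 + 0 + 60 + 80 + 72 = 448.
Overall workload = 448 / 15 = 29.8667 ≈ 29.9.

29.9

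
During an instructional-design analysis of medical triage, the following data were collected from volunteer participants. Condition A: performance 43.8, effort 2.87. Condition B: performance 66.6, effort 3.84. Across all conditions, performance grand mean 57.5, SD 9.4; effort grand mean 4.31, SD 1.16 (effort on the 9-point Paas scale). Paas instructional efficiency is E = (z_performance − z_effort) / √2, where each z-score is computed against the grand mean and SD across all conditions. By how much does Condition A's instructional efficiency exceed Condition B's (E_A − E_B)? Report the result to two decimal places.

-1.12

Condition A: z_P = (43.8 − 57.5)/9.4 = -1.4574; z_E = (2.87 − 4.31)/1.16 = -1.2414; E_A = (-1.4574 − (-1.2414))/√2 = -0.1527.
Condition B: z_P = (66.6 − 57.5)/9.4 = 0.9681; z_E = (3.84 − 4.31)/1.16 = -0.4052; E_B = (0.9681 − (-0.4052))/√2 = 0.9711.
E_A − E_B = -0.1527 − 0.9711 = -1.1238 ≈ -1.12.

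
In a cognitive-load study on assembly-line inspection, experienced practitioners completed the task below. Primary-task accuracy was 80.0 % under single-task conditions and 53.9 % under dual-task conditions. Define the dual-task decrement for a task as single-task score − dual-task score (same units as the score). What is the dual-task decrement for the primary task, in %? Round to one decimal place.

26.1

Decrement = 80.0 − 53.9 = 26.1000 % ≈ 26.1 %.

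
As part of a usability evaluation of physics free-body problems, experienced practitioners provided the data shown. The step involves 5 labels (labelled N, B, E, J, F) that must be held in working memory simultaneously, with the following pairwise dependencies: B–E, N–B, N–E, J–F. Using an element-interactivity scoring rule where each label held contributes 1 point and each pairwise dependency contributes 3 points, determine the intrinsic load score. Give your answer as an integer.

Count of labels held simultaneously: 5.
Count of pairwise dependencies listed: 4.
Element contribution: 5 × 1 = 5.
Interaction contribution: 4 × 3 = 12.
Intrinsic load = 5 + 12 = 17.

17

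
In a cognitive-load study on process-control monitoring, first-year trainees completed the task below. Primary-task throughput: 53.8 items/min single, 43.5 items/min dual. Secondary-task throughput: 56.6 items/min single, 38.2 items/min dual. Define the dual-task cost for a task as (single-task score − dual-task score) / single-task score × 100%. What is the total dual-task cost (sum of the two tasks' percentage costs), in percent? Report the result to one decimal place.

51.7

Primary cost = (53.8 − 43.5) / 53.8 × 100% = 19.1450%.
Secondary cost = (56.6 − 38.2) / 56.6 × 100% = 32.5088%.
Total = 19.1450% + 32.5088% = 51.6538% ≈ 51.7%.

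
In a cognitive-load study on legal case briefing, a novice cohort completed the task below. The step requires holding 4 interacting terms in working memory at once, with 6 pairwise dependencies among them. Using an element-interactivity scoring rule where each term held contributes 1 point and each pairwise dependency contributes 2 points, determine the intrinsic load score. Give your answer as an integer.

Element contribution: 4 × 1 = 4.
Interaction contribution: 6 × 2 = 12.
Intrinsic load = 4 + 12 = 16.

16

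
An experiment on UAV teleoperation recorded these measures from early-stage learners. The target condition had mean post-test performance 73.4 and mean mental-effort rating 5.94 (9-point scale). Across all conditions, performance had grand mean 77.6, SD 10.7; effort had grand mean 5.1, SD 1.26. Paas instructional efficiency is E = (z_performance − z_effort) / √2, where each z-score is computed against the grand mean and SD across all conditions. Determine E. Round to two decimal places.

-0.75

z_performance = (73.4 − 77.6) / 10.7 = -4.2000 / 10.7 = -0.3925.
z_effort = (5.94 − 5.1) / 1.26 = 0.8400 / 1.26 = 0.6667.
z_P − z_E = -0.3925 − 0.6667 = -1.0592.
E = -1.0592 / √2 = -1.0592 / 1.41421 = -0.7490 ≈ -0.75.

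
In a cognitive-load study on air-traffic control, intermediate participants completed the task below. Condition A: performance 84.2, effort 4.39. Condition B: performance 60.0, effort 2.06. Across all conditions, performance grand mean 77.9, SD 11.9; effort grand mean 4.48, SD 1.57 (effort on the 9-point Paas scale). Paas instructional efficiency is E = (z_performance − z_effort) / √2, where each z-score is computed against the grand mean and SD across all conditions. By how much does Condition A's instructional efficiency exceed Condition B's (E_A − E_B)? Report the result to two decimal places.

0.39

Condition A: z_P = (84.2 − 77.9)/11.9 = 0.5294; z_E = (4.39 − 4.48)/1.57 = -0.0573; E_A = (0.5294 − (-0.0573))/√2 = 0.4149.
Condition B: z_P = (60.0 − 77.9)/11.9 = -1.5042; z_E = (2.06 − 4.48)/1.57 = -1.5414; E_B = (-1.5042 − (-1.5414))/√2 = 0.0263.
E_A − E_B = 0.4149 − 0.0263 = 0.3886 ≈ 0.39.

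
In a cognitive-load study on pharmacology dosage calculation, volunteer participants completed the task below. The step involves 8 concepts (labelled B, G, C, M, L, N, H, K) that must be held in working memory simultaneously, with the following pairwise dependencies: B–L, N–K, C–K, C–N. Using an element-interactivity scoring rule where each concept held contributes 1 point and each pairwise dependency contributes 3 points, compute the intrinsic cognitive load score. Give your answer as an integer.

Count of concepts held simultaneously: 8.
Count of pairwise dependencies listed: 4.
Element contribution: 8 × 1 = 8.
Interaction contribution: 4 × 3 = 12.
Intrinsic load = 8 + 12 = 20.

20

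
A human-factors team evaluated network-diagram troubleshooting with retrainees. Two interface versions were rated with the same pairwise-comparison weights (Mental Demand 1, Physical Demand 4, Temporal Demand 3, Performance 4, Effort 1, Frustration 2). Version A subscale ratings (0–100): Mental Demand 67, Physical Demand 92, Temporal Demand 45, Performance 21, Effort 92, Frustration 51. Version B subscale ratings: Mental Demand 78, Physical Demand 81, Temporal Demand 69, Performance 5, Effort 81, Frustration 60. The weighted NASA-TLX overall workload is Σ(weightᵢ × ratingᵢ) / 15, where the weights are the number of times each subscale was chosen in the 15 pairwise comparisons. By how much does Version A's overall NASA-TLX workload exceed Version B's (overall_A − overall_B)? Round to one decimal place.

1.2

Version A weighted sum = 1·67 + 4·92 + 3·45 + 4·21 + 1·92 + 2·51 = 67 + 368 + 135 + 84 + 92 + 102 = 848; overall_A = 848/15 = 56.5333.
Version B weighted sum = 1·78 + 4·81 + 3·69 + 4·5 + 1·81 + 2·60 = 78 + 324 + 207 + 20 + 81 + 120 = 830; overall_B = 830/15 = 55.3333.
Difference = 56.5333 − 55.3333 = 1.2000 ≈ 1.2.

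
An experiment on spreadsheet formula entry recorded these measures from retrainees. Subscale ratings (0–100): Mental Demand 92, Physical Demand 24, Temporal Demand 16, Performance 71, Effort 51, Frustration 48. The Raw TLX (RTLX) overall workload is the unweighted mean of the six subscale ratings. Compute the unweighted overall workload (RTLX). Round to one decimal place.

50.3

Sum of ratings = 92 + 24 + 16 + 71 + 51 + 48 = 302.
RTLX = 302 / 6 = 50.3333 ≈ 50.3.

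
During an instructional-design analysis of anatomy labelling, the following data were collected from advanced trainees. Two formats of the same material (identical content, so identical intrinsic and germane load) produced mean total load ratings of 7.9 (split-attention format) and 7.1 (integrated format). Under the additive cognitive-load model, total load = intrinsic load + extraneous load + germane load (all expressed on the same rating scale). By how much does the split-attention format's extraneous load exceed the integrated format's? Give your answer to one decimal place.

0.8

Intrinsic and germane load are equal across formats, so the difference in total load equals the difference in extraneous load.
Extraneous-load difference = 7.9 − 7.1 = 0.8.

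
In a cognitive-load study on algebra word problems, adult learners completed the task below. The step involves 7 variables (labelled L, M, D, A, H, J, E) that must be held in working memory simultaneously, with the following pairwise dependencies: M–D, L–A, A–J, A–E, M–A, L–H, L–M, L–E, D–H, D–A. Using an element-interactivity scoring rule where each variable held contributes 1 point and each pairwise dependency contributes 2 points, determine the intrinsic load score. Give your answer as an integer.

27

Count of variables held simultaneously: 7.
Count of pairwise dependencies listed: 10.
Element contribution: 7 × 1 = 7.
Interaction contribution: 10 × 2 = 20.
Intrinsic load = 7 + 20 = 27.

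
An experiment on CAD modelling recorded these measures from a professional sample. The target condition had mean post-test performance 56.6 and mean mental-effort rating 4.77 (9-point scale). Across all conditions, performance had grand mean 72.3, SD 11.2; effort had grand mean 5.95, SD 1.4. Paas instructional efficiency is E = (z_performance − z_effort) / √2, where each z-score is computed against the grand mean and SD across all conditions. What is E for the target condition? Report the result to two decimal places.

z_performance = (56.6 − 72.3) / 11.2 = -15.7000 / 11.2 = -1.4018.
z_effort = (4.77 − 5.95) / 1.4 = -1.1800 / 1.4 = -0.8429.
z_P − z_E = -1.4018 − (-0.8429) = -0.5589.
E = -0.5589 / √2 = -0.5589 / 1.41421 = -0.3952 ≈ -0.40.

-0.40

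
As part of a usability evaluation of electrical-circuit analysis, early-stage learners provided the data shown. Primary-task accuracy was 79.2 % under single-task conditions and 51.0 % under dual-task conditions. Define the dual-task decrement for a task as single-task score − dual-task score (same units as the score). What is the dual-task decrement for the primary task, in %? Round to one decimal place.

Decrement = 79.2 − 51.0 = 28.2000 % ≈ 28.2 %.

28.2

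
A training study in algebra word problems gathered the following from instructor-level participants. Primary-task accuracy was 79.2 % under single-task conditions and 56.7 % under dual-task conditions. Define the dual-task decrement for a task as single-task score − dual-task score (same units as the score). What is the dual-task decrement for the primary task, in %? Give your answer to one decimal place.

22.5

Decrement = 79.2 − 56.7 = 22.5000 % ≈ 22.5 %.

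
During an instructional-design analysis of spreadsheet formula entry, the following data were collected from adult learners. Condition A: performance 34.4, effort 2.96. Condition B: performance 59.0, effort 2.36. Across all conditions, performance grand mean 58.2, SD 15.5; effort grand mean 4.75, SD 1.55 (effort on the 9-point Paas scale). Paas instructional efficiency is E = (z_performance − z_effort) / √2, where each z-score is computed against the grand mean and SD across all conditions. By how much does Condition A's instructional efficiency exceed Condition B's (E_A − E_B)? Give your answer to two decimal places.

Condition A: z_P = (34.4 − 58.2)/15.5 = -1.5355; z_E = (2.96 − 4.75)/1.55 = -1.1548; E_A = (-1.5355 − (-1.1548))/√2 = -0.2692.
Condition B: z_P = (59.0 − 58.2)/15.5 = 0.0516; z_E = (2.36 − 4.75)/1.55 = -1.5419; E_B = (0.0516 − (-1.5419))/√2 = 1.1268.
E_A − E_B = -0.2692 − 1.1268 = -1.3960 ≈ -1.40.

-1.40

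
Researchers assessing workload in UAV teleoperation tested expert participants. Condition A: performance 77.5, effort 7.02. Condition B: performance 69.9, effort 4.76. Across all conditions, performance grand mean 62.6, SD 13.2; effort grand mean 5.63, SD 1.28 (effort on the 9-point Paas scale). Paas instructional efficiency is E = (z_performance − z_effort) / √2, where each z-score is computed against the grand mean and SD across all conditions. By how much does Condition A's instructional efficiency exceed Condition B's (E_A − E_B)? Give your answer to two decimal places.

Condition A: z_P = (77.5 − 62.6)/13.2 = 1.1288; z_E = (7.02 − 5.63)/1.28 = 1.0859; E_A = (1.1288 − 1.0859)/√2 = 0.0303.
Condition B: z_P = (69.9 − 62.6)/13.2 = 0.5530; z_E = (4.76 − 5.63)/1.28 = -0.6797; E_B = (0.5530 − (-0.6797))/√2 = 0.8717.
E_A − E_B = 0.0303 − 0.8717 = -0.8414 ≈ -0.84.

-0.84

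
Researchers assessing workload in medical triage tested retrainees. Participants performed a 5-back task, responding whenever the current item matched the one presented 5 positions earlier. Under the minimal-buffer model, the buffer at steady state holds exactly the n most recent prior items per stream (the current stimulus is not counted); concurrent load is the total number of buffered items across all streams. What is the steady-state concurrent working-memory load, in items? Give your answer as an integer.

The buffer holds the 5 most recent prior items.
Steady-state concurrent load = 5 items.

5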